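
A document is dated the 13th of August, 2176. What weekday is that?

Tuesday

Doomsday rule: the anchor day for the 2100s is Sunday. For year 76: 76÷12 = 6 r 4, and 4÷4 = 1, so 6+4+1 = 11.
Sunday + 11 ≡ Thursday — that's 2176's doomsday.
In August the doomsday date is Aug 8.
Aug 13 is 5 days after Aug 8; 5 mod 7 = 5, so Thursday + 5 = Tuesday.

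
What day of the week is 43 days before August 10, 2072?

Tuesday

First find the weekday of Aug 10, 2072. Doomsday rule: the anchor day for the 2000s is Tuesday. For year 72: 72÷12 = 6 r 0, and 0÷4 = 0, so 6+0+0 = 6.
Tuesday + 6 ≡ Monday — that's 2072's doomsday.
In August the doomsday date is Aug 8.
Aug 10 is 2 days after Aug 8; 2 mod 7 = 2, so Monday + 2 = Wednesday.
43 mod 7 = 1, so 43 days before a Wednesday is Wednesday − 1 = Tuesday.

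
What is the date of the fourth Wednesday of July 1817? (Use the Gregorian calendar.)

July 23, 1817

July 1, 1817 is a Tuesday.
The first Wednesday is therefore July 2 (1 days later).
The fourth Wednesday is 2 + 3×7 = July 23.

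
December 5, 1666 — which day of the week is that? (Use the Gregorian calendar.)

Sunday

Doomsday rule: the anchor day for the 1600s is Tuesday. For year 66: 66÷12 = 5 r 6, and 6÷4 = 1, so 5+6+1 = 12.
Tuesday + 12 ≡ Sunday — that's 1666's doomsday.
In December the doomsday date is Dec 12.
Dec 5 is 7 days before Dec 12; 7 mod 7 = 0, so Sunday − 0 = Sunday.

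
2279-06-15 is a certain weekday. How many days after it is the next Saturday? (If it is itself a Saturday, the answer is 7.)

6

Jun 15, 2279 is a Sunday.
From Sunday to the next Saturday is 6 days.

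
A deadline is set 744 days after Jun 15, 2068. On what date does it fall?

June 29, 2070

+365 (one year) → Jun 15, 2069 (379 left).
Jun has 30 days: +16 → Jul 1, 2069 (363 left).
Jul has 31 days: +31 → Aug 1, 2069 (332 left).
Aug has 31 days: +31 → Sep 1, 2069 (301 left).
Sep has 30 days: +30 → Oct 1, 2069 (271 left).
Oct has 31 days: +31 → Nov 1, 2069 (240 left).
Nov has 30 days: +30 → Dec 1, 2069 (210 left).
Dec has 31 days: +31 → Jan 1, 2070 (179 left).
Jan has 31 days: +31 → Feb 1, 2070 (148 left).
Feb has 28 days: +28 → Mar 1, 2070 (120 left).
Mar has 31 days: +31 → Apr 1, 2070 (89 left).
Apr has 30 days: +30 → May 1, 2070 (59 left).
May has 31 days: +31 → Jun 1, 2070 (28 left).
+28 → Jun 29, 2070.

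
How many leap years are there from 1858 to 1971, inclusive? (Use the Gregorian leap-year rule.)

Multiples of 4 in [1858,1971]: 28.
Of those, multiples of 100: 1 (not leap unless ÷400).
Multiples of 400: 0.
Leap years = 28 − 1 + 0 = 27.

27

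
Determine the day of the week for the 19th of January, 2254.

Thursday

Doomsday rule: the anchor day for the 2200s is Friday. For year 54: 54÷12 = 4 r 6, and 6÷4 = 1, so 4+6+1 = 11.
Friday + 11 ≡ Tuesday — that's 2254's doomsday.
In January the doomsday date is Jan 3 (2254 is not a leap year).
Jan 19 is 16 days after Jan 3; 16 mod 7 = 2, so Tuesday + 2 = Thursday.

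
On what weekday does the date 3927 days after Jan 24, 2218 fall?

Saturday

First find the weekday of Jan 24, 2218. Doomsday rule: the anchor day for the 2200s is Friday. For year 18: 18÷12 = 1 r 6, and 6÷4 = 1, so 1+6+1 = 8.
Friday + 8 ≡ Saturday — that's 2218's doomsday.
In January the doomsday date is Jan 3 (2218 is not a leap year).
Jan 24 is 21 days after Jan 3; 21 mod 7 = 0, so Saturday + 0 = Saturday.
3927 mod 7 = 0, so 3927 days after a Saturday is Saturday + 0 = Saturday.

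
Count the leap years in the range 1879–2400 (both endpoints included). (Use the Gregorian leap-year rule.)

Multiples of 4 in [1879,2400]: 131.
Of those, multiples of 100: 6 (not leap unless ÷400).
Multiples of 400: 2.
Leap years = 131 − 6 + 2 = 127.

127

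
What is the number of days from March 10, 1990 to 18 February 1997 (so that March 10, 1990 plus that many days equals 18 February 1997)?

Mar 10, 1990 → Mar 10, 1991: 365 days.
Mar 10, 1991 → Mar 10, 1992: 366 days (Feb 29, 1992 is in that span).
Mar 10, 1992 → Mar 10, 1993: 365 days.
Mar 10, 1993 → Mar 10, 1994: 365 days.
Mar 10, 1994 → Mar 10, 1995: 365 days.
Mar 10, 1995 → Mar 10, 1996: 366 days (Feb 29, 1996 is in that span).
Mar 10, 1996 → Apr 10, 1996: 31 days (March has 31).
Apr 10, 1996 → May 10, 1996: 30 days (April has 30).
May 10, 1996 → Jun 10, 1996: 31 days (May has 31).
Jun 10, 1996 → Jul 10, 1996: 30 days (June has 30).
Jul 10, 1996 → Aug 10, 1996: 31 days (July has 31).
Aug 10, 1996 → Sep 10, 1996: 31 days (August has 31).
Sep 10, 1996 → Oct 10, 1996: 30 days (September has 30).
Oct 10, 1996 → Nov 10, 1996: 31 days (October has 31).
Nov 10, 1996 → Dec 10, 1996: 30 days (November has 30).
Dec 10, 1996 → Jan 10, 1997: 31 days (December has 31).
Jan 10, 1997 → Feb 10, 1997: 31 days (January has 31).
Feb 10, 1997 → Feb 18, 1997: 8 days.
Total: 2537 days.

2537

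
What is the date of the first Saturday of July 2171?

July 6, 2171

July 1, 2171 is a Monday.
The first Saturday is therefore July 6 (5 days later).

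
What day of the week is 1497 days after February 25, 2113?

Feb 25, 2113 is a Saturday.
1497 mod 7 = 6, so 1497 days after a Saturday is Saturday + 6 = Friday.

Friday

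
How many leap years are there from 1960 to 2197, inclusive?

Multiples of 4 in [1960,2197]: 60.
Of those, multiples of 100: 2 (not leap unless ÷400).
Multiples of 400: 1.
Leap years = 60 − 2 + 1 = 59.

59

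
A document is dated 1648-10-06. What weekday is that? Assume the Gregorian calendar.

Tuesday

Doomsday rule: the anchor day for the 1600s is Tuesday. For year 48: 48÷12 = 4 r 0, and 0÷4 = 0, so 4+0+0 = 4.
Tuesday + 4 ≡ Saturday — that's 1648's doomsday.
In October the doomsday date is Oct 10.
Oct 6 is 4 days before Oct 10; 4 mod 7 = 4, so Saturday − 4 = Tuesday.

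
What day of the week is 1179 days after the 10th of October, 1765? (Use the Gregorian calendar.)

First find the weekday of Oct 10, 1765. Doomsday rule: the anchor day for the 1700s is Sunday. For year 65: 65÷12 = 5 r 5, and 5÷4 = 1, so 5+5+1 = 11.
Sunday + 11 ≡ Thursday — that's 1765's doomsday.
In October the doomsday date is Oct 10.
Oct 10 is the doomsday itself: Thursday.
1179 mod 7 = 3, so 1179 days after a Thursday is Thursday + 3 = Sunday.

Sunday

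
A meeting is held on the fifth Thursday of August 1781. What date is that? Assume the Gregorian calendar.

August 1, 1781 is a Wednesday.
The first Thursday is therefore August 2 (1 days later).
The fifth Thursday is 2 + 4×7 = August 30.

August 30, 1781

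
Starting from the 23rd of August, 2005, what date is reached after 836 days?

+365 (one year) → Aug 23, 2006 (471 left).
+365 (one year) → Aug 23, 2007 (106 left).
Aug has 31 days: +9 → Sep 1, 2007 (97 left).
Sep has 30 days: +30 → Oct 1, 2007 (67 left).
Oct has 31 days: +31 → Nov 1, 2007 (36 left).
Nov has 30 days: +30 → Dec 1, 2007 (6 left).
+6 → Dec 7, 2007.

December 7, 2007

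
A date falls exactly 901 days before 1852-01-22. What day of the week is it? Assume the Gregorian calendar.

Saturday

First find the weekday of Jan 22, 1852. Doomsday rule: the anchor day for the 1800s is Friday. For year 52: 52÷12 = 4 r 4, and 4÷4 = 1, so 4+4+1 = 9.
Friday + 9 ≡ Sunday — that's 1852's doomsday.
In January the doomsday date is Jan 4 (1852 is a leap year (divisible by 4)).
Jan 22 is 18 days after Jan 4; 18 mod 7 = 4, so Sunday + 4 = Thursday.
901 mod 7 = 5, so 901 days before a Thursday is Thursday − 5 = Saturday.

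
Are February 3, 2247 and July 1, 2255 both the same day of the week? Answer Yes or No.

No

From Feb 3, 2247 to Jul 1, 2255 is 3070 days.
3070 mod 7 = 4, so they are different weekdays.
(Feb 3, 2247 is a Wednesday; Jul 1, 2255 is a Sunday.)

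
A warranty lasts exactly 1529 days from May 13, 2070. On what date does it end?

July 20, 2074

+365 (one year) → May 13, 2071 (1164 left).
+366 (one year; includes Feb 29, 2072) → May 13, 2072 (798 left).
+365 (one year) → May 13, 2073 (433 left).
+365 (one year) → May 13, 2074 (68 left).
May has 31 days: +19 → Jun 1, 2074 (49 left).
Jun has 30 days: +30 → Jul 1, 2074 (19 left).
+19 → Jul 20, 2074.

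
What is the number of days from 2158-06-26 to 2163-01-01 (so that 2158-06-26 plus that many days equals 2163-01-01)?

Jun 26, 2158 → Jun 26, 2159: 365 days.
Jun 26, 2159 → Jun 26, 2160: 366 days (Feb 29, 2160 is in that span).
Jun 26, 2160 → Jun 26, 2161: 365 days.
Jun 26, 2161 → Jun 26, 2162: 365 days.
Jun 26, 2162 → Jul 26, 2162: 30 days (June has 30).
Jul 26, 2162 → Aug 26, 2162: 31 days (July has 31).
Aug 26, 2162 → Sep 26, 2162: 31 days (August has 31).
Sep 26, 2162 → Oct 26, 2162: 30 days (September has 30).
Oct 26, 2162 → Nov 26, 2162: 31 days (October has 31).
Nov 26, 2162 → Dec 26, 2162: 30 days (November has 30).
Dec 26, 2162 → Jan 1, 2163: 6 days.
Total: 1650 days.

1650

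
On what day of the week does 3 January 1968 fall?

Doomsday rule: the anchor day for the 1900s is Wednesday. For year 68: 68÷12 = 5 r 8, and 8÷4 = 2, so 5+8+2 = 15.
Wednesday + 15 ≡ Thursday — that's 1968's doomsday.
In January the doomsday date is Jan 4 (1968 is a leap year (divisible by 4)).
Jan 3 is 1 day before Jan 4; 1 mod 7 = 1, so Thursday − 1 = Wednesday.

Wednesday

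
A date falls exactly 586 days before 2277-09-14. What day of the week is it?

Sunday

Sep 14, 2277 is a Friday.
586 mod 7 = 5, so 586 days before a Friday is Friday − 5 = Sunday.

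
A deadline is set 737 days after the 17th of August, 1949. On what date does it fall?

+365 (one year) → Aug 17, 1950 (372 left).
Aug has 31 days: +15 → Sep 1, 1950 (357 left).
Sep has 30 days: +30 → Oct 1, 1950 (327 left).
Oct has 31 days: +31 → Nov 1, 1950 (296 left).
Nov has 30 days: +30 → Dec 1, 1950 (266 left).
Dec has 31 days: +31 → Jan 1, 1951 (235 left).
Jan has 31 days: +31 → Feb 1, 1951 (204 left).
Feb has 28 days: +28 → Mar 1, 1951 (176 left).
Mar has 31 days: +31 → Apr 1, 1951 (145 left).
Apr has 30 days: +30 → May 1, 1951 (115 left).
May has 31 days: +31 → Jun 1, 1951 (84 left).
Jun has 30 days: +30 → Jul 1, 1951 (54 left).
Jul has 31 days: +31 → Aug 1, 1951 (23 left).
+23 → Aug 24, 1951.

August 24, 1951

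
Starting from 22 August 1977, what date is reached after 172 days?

Aug has 31 days: +10 → Sep 1, 1977 (162 left).
Sep has 30 days: +30 → Oct 1, 1977 (132 left).
Oct has 31 days: +31 → Nov 1, 1977 (101 left).
Nov has 30 days: +30 → Dec 1, 1977 (71 left).
Dec has 31 days: +31 → Jan 1, 1978 (40 left).
Jan has 31 days: +31 → Feb 1, 1978 (9 left).
+9 → Feb 10, 1978.

February 10, 1978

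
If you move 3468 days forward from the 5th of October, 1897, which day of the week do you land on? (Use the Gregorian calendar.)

Friday

Oct 5, 1897 is a Tuesday.
3468 mod 7 = 3, so 3468 days after a Tuesday is Tuesday + 3 = Friday.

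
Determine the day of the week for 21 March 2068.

Wednesday

Doomsday rule: the anchor day for the 2000s is Tuesday. For year 68: 68÷12 = 5 r 8, and 8÷4 = 2, so 5+8+2 = 15.
Tuesday + 15 ≡ Wednesday — that's 2068's doomsday.
In March the doomsday date is Mar 14.
Mar 21 is 7 days after Mar 14; 7 mod 7 = 0, so Wednesday + 0 = Wednesday.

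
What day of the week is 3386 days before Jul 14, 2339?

Jul 14, 2339 is a Friday.
3386 mod 7 = 5, so 3386 days before a Friday is Friday − 5 = Sunday.

Sunday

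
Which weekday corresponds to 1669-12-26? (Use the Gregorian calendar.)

Doomsday rule: the anchor day for the 1600s is Tuesday. For year 69: 69÷12 = 5 r 9, and 9÷4 = 2, so 5+9+2 = 16.
Tuesday + 16 ≡ Thursday — that's 1669's doomsday.
In December the doomsday date is Dec 12.
Dec 26 is 14 days after Dec 12; 14 mod 7 = 0, so Thursday + 0 = Thursday.

Thursday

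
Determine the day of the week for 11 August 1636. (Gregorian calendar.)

Monday

Doomsday rule: the anchor day for the 1600s is Tuesday. For year 36: 36÷12 = 3 r 0, and 0÷4 = 0, so 3+0+0 = 3.
Tuesday + 3 ≡ Friday — that's 1636's doomsday.
In August the doomsday date is Aug 8.
Aug 11 is 3 days after Aug 8; 3 mod 7 = 3, so Friday + 3 = Monday.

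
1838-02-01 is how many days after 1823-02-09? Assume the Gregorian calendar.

Feb 9, 1823 → Feb 9, 1824: 365 days.
Feb 9, 1824 → Feb 9, 1825: 366 days (Feb 29, 1824 is in that span).
Feb 9, 1825 → Feb 9, 1826: 365 days.
Feb 9, 1826 → Feb 9, 1827: 365 days.
Feb 9, 1827 → Feb 9, 1828: 365 days.
Feb 9, 1828 → Feb 9, 1829: 366 days (Feb 29, 1828 is in that span).
Feb 9, 1829 → Feb 9, 1830: 365 days.
Feb 9, 1830 → Feb 9, 1831: 365 days.
Feb 9, 1831 → Feb 9, 1832: 365 days.
Feb 9, 1832 → Feb 9, 1833: 366 days (Feb 29, 1832 is in that span).
Feb 9, 1833 → Feb 9, 1834: 365 days.
Feb 9, 1834 → Feb 9, 1835: 365 days.
Feb 9, 1835 → Feb 9, 1836: 365 days.
Feb 9, 1836 → Feb 9, 1837: 366 days (Feb 29, 1836 is in that span).
Feb 9, 1837 → Mar 9, 1837: 28 days (February has 28).
Mar 9, 1837 → Apr 9, 1837: 31 days (March has 31).
Apr 9, 1837 → May 9, 1837: 30 days (April has 30).
May 9, 1837 → Jun 9, 1837: 31 days (May has 31).
Jun 9, 1837 → Jul 9, 1837: 30 days (June has 30).
Jul 9, 1837 → Aug 9, 1837: 31 days (July has 31).
Aug 9, 1837 → Sep 9, 1837: 31 days (August has 31).
Sep 9, 1837 → Oct 9, 1837: 30 days (September has 30).
Oct 9, 1837 → Nov 9, 1837: 31 days (October has 31).
Nov 9, 1837 → Dec 9, 1837: 30 days (November has 30).
Dec 9, 1837 → Jan 9, 1838: 31 days (December has 31).
Jan 9, 1838 → Feb 1, 1838: 23 days.
Total: 5471 days.

5471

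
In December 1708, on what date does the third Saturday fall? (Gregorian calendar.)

December 15, 1708

December 1, 1708 is a Saturday.
The first Saturday is therefore December 1 (same day).
The third Saturday is 1 + 2×7 = December 15.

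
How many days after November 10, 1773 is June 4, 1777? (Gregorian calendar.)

1302

Nov 10, 1773 → Nov 10, 1774: 365 days.
Nov 10, 1774 → Nov 10, 1775: 365 days.
Nov 10, 1775 → Nov 10, 1776: 366 days (Feb 29, 1776 is in that span).
Nov 10, 1776 → Dec 10, 1776: 30 days (November has 30).
Dec 10, 1776 → Jan 10, 1777: 31 days (December has 31).
Jan 10, 1777 → Feb 10, 1777: 31 days (January has 31).
Feb 10, 1777 → Mar 10, 1777: 28 days (February has 28).
Mar 10, 1777 → Apr 10, 1777: 31 days (March has 31).
Apr 10, 1777 → May 10, 1777: 30 days (April has 30).
May 10, 1777 → Jun 4, 1777: 25 days.
Total: 1302 days.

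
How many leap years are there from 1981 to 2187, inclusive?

50

Multiples of 4 in [1981,2187]: 51.
Of those, multiples of 100: 2 (not leap unless ÷400).
Multiples of 400: 1.
Leap years = 51 − 2 + 1 = 50.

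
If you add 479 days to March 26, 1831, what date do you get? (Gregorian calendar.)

+366 (one year; includes Feb 29, 1832) → Mar 26, 1832 (113 left).
Mar has 31 days: +6 → Apr 1, 1832 (107 left).
Apr has 30 days: +30 → May 1, 1832 (77 left).
May has 31 days: +31 → Jun 1, 1832 (46 left).
Jun has 30 days: +30 → Jul 1, 1832 (16 left).
+16 → Jul 17, 1832.

July 17, 1832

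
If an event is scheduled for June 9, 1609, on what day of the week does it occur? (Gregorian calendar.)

Tuesday

Doomsday rule: the anchor day for the 1600s is Tuesday. For year 09: 9÷12 = 0 r 9, and 9÷4 = 2, so 0+9+2 = 11.
Tuesday + 11 ≡ Saturday — that's 1609's doomsday.
In June the doomsday date is Jun 6.
Jun 9 is 3 days after Jun 6; 3 mod 7 = 3, so Saturday + 3 = Tuesday.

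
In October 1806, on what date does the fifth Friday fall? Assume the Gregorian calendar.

October 31, 1806

October 1, 1806 is a Wednesday.
The first Friday is therefore October 3 (2 days later).
The fifth Friday is 3 + 4×7 = October 31.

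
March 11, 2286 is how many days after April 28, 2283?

1048

Apr 28, 2283 → Apr 28, 2284: 366 days (Feb 29, 2284 is in that span).
Apr 28, 2284 → Apr 28, 2285: 365 days.
Apr 28, 2285 → May 28, 2285: 30 days (April has 30).
May 28, 2285 → Jun 28, 2285: 31 days (May has 31).
Jun 28, 2285 → Jul 28, 2285: 30 days (June has 30).
Jul 28, 2285 → Aug 28, 2285: 31 days (July has 31).
Aug 28, 2285 → Sep 28, 2285: 31 days (August has 31).
Sep 28, 2285 → Oct 28, 2285: 30 days (September has 30).
Oct 28, 2285 → Nov 28, 2285: 31 days (October has 31).
Nov 28, 2285 → Dec 28, 2285: 30 days (November has 30).
Dec 28, 2285 → Jan 28, 2286: 31 days (December has 31).
Jan 28, 2286 → Feb 28, 2286: 31 days (January has 31).
Feb 28, 2286 → Mar 11, 2286: 11 days.
Total: 1048 days.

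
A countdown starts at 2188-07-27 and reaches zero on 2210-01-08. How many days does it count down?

7834

Jul 27, 2188 → Jul 27, 2189: 365 days.
Jul 27, 2189 → Jul 27, 2190: 365 days.
Jul 27, 2190 → Jul 27, 2191: 365 days.
Jul 27, 2191 → Jul 27, 2192: 366 days (Feb 29, 2192 is in that span).
Jul 27, 2192 → Jul 27, 2193: 365 days.
Jul 27, 2193 → Jul 27, 2194: 365 days.
Jul 27, 2194 → Jul 27, 2195: 365 days.
Jul 27, 2195 → Jul 27, 2196: 366 days (Feb 29, 2196 is in that span).
Jul 27, 2196 → Jul 27, 2197: 365 days.
Jul 27, 2197 → Jul 27, 2198: 365 days.
Jul 27, 2198 → Jul 27, 2199: 365 days.
Jul 27, 2199 → Jul 27, 2200: 365 days.
Jul 27, 2200 → Jul 27, 2201: 365 days.
Jul 27, 2201 → Jul 27, 2202: 365 days.
Jul 27, 2202 → Jul 27, 2203: 365 days.
Jul 27, 2203 → Jul 27, 2204: 366 days (Feb 29, 2204 is in that span).
Jul 27, 2204 → Jul 27, 2205: 365 days.
Jul 27, 2205 → Jul 27, 2206: 365 days.
Jul 27, 2206 → Jul 27, 2207: 365 days.
Jul 27, 2207 → Jul 27, 2208: 366 days (Feb 29, 2208 is in that span).
Jul 27, 2208 → Jul 27, 2209: 365 days.
Jul 27, 2209 → Aug 27, 2209: 31 days (July has 31).
Aug 27, 2209 → Sep 27, 2209: 31 days (August has 31).
Sep 27, 2209 → Oct 27, 2209: 30 days (September has 30).
Oct 27, 2209 → Nov 27, 2209: 31 days (October has 31).
Nov 27, 2209 → Dec 27, 2209: 30 days (November has 30).
Dec 27, 2209 → Jan 8, 2210: 12 days.
Total: 7834 days.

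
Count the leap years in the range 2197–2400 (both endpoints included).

Multiples of 4 in [2197,2400]: 51.
Of those, multiples of 100: 3 (not leap unless ÷400).
Multiples of 400: 1.
Leap years = 51 − 3 + 1 = 49.

49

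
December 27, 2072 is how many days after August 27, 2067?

Aug 27, 2067 → Aug 27, 2068: 366 days (Feb 29, 2068 is in that span).
Aug 27, 2068 → Aug 27, 2069: 365 days.
Aug 27, 2069 → Aug 27, 2070: 365 days.
Aug 27, 2070 → Aug 27, 2071: 365 days.
Aug 27, 2071 → Aug 27, 2072: 366 days (Feb 29, 2072 is in that span).
Aug 27, 2072 → Sep 27, 2072: 31 days (August has 31).
Sep 27, 2072 → Oct 27, 2072: 30 days (September has 30).
Oct 27, 2072 → Nov 27, 2072: 31 days (October has 31).
Nov 27, 2072 → Dec 27, 2072: 30 days.
Total: 1949 days.

1949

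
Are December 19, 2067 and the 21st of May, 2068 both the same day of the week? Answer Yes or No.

Yes

From Dec 19, 2067 to May 21, 2068 is 154 days.
154 mod 7 = 0, so they are the same weekday.
(Dec 19, 2067 is a Monday; May 21, 2068 is a Monday.)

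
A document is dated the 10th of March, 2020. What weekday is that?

Tuesday

Doomsday rule: the anchor day for the 2000s is Tuesday. For year 20: 20÷12 = 1 r 8, and 8÷4 = 2, so 1+8+2 = 11.
Tuesday + 11 ≡ Saturday — that's 2020's doomsday.
In March the doomsday date is Mar 14.
Mar 10 is 4 days before Mar 14; 4 mod 7 = 4, so Saturday − 4 = Tuesday.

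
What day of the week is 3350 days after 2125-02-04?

Thursday

First find the weekday of Feb 4, 2125. Doomsday rule: the anchor day for the 2100s is Sunday. For year 25: 25÷12 = 2 r 1, and 1÷4 = 0, so 2+1+0 = 3.
Sunday + 3 ≡ Wednesday — that's 2125's doomsday.
In February the doomsday date is Feb 28 (2125 is not a leap year).
Feb 4 is 24 days before Feb 28; 24 mod 7 = 3, so Wednesday − 3 = Sunday.
3350 mod 7 = 4, so 3350 days after a Sunday is Sunday + 4 = Thursday.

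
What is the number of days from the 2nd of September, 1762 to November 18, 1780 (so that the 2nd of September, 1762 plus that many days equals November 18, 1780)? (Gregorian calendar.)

6652

Sep 2, 1762 → Sep 2, 1763: 365 days.
Sep 2, 1763 → Sep 2, 1764: 366 days (Feb 29, 1764 is in that span).
Sep 2, 1764 → Sep 2, 1765: 365 days.
Sep 2, 1765 → Sep 2, 1766: 365 days.
Sep 2, 1766 → Sep 2, 1767: 365 days.
Sep 2, 1767 → Sep 2, 1768: 366 days (Feb 29, 1768 is in that span).
Sep 2, 1768 → Sep 2, 1769: 365 days.
Sep 2, 1769 → Sep 2, 1770: 365 days.
Sep 2, 1770 → Sep 2, 1771: 365 days.
Sep 2, 1771 → Sep 2, 1772: 366 days (Feb 29, 1772 is in that span).
Sep 2, 1772 → Sep 2, 1773: 365 days.
Sep 2, 1773 → Sep 2, 1774: 365 days.
Sep 2, 1774 → Sep 2, 1775: 365 days.
Sep 2, 1775 → Sep 2, 1776: 366 days (Feb 29, 1776 is in that span).
Sep 2, 1776 → Sep 2, 1777: 365 days.
Sep 2, 1777 → Sep 2, 1778: 365 days.
Sep 2, 1778 → Sep 2, 1779: 365 days.
Sep 2, 1779 → Sep 2, 1780: 366 days (Feb 29, 1780 is in that span).
Sep 2, 1780 → Oct 2, 1780: 30 days (September has 30).
Oct 2, 1780 → Nov 2, 1780: 31 days (October has 31).
Nov 2, 1780 → Nov 18, 1780: 16 days.
Total: 6652 days.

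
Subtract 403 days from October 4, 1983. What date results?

August 27, 1982

−365 (one year) → Oct 4, 1982 (38 left).
−4 → Sep 30, 1982 (end of Sep, 30 days; 34 left).
−30 → Aug 31, 1982 (end of Aug, 31 days; 4 left).
−4 → Aug 27, 1982.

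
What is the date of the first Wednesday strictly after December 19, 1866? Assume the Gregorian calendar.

December 26, 1866

Dec 19, 1866 is a Wednesday.
From Wednesday to the next Wednesday is 7 days.
Dec 19, 1866 + 7 = Dec 26, 1866.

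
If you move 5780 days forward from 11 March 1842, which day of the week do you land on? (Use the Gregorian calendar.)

First find the weekday of Mar 11, 1842. Doomsday rule: the anchor day for the 1800s is Friday. For year 42: 42÷12 = 3 r 6, and 6÷4 = 1, so 3+6+1 = 10.
Friday + 10 ≡ Monday — that's 1842's doomsday.
In March the doomsday date is Mar 14.
Mar 11 is 3 days before Mar 14; 3 mod 7 = 3, so Monday − 3 = Friday.
5780 mod 7 = 5, so 5780 days after a Friday is Friday + 5 = Wednesday.

Wednesday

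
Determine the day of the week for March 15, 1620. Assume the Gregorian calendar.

Doomsday rule: the anchor day for the 1600s is Tuesday. For year 20: 20÷12 = 1 r 8, and 8÷4 = 2, so 1+8+2 = 11.
Tuesday + 11 ≡ Saturday — that's 1620's doomsday.
In March the doomsday date is Mar 14.
Mar 15 is 1 day after Mar 14; 1 mod 7 = 1, so Saturday + 1 = Sunday.

Sunday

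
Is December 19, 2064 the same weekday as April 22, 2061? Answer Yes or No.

From Apr 22, 2061 to Dec 19, 2064 is 1337 days.
1337 mod 7 = 0, so they are the same weekday.
(Apr 22, 2061 is a Friday; Dec 19, 2064 is a Friday.)

Yes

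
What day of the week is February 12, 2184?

Thursday

Doomsday rule: the anchor day for the 2100s is Sunday. For year 84: 84÷12 = 7 r 0, and 0÷4 = 0, so 7+0+0 = 7.
Sunday + 7 ≡ Sunday — that's 2184's doomsday.
In February the doomsday date is Feb 29 (2184 is a leap year (divisible by 4)).
Feb 12 is 17 days before Feb 29; 17 mod 7 = 3, so Sunday − 3 = Thursday.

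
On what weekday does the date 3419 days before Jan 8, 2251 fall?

Sunday

First find the weekday of Jan 8, 2251. Doomsday rule: the anchor day for the 2200s is Friday. For year 51: 51÷12 = 4 r 3, and 3÷4 = 0, so 4+3+0 = 7.
Friday + 7 ≡ Friday — that's 2251's doomsday.
In January the doomsday date is Jan 3 (2251 is not a leap year).
Jan 8 is 5 days after Jan 3; 5 mod 7 = 5, so Friday + 5 = Wednesday.
3419 mod 7 = 3, so 3419 days before a Wednesday is Wednesday − 3 = Sunday.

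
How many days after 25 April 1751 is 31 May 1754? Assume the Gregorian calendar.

Apr 25, 1751 → Apr 25, 1752: 366 days (Feb 29, 1752 is in that span).
Apr 25, 1752 → Apr 25, 1753: 365 days.
Apr 25, 1753 → Apr 25, 1754: 365 days.
Apr 25, 1754 → May 25, 1754: 30 days (April has 30).
May 25, 1754 → May 31, 1754: 6 days.
Total: 1132 days.

1132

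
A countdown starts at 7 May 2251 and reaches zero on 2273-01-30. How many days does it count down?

7939

May 7, 2251 → May 7, 2252: 366 days (Feb 29, 2252 is in that span).
May 7, 2252 → May 7, 2253: 365 days.
May 7, 2253 → May 7, 2254: 365 days.
May 7, 2254 → May 7, 2255: 365 days.
May 7, 2255 → May 7, 2256: 366 days (Feb 29, 2256 is in that span).
May 7, 2256 → May 7, 2257: 365 days.
May 7, 2257 → May 7, 2258: 365 days.
May 7, 2258 → May 7, 2259: 365 days.
May 7, 2259 → May 7, 2260: 366 days (Feb 29, 2260 is in that span).
May 7, 2260 → May 7, 2261: 365 days.
May 7, 2261 → May 7, 2262: 365 days.
May 7, 2262 → May 7, 2263: 365 days.
May 7, 2263 → May 7, 2264: 366 days (Feb 29, 2264 is in that span).
May 7, 2264 → May 7, 2265: 365 days.
May 7, 2265 → May 7, 2266: 365 days.
May 7, 2266 → May 7, 2267: 365 days.
May 7, 2267 → May 7, 2268: 366 days (Feb 29, 2268 is in that span).
May 7, 2268 → May 7, 2269: 365 days.
May 7, 2269 → May 7, 2270: 365 days.
May 7, 2270 → May 7, 2271: 365 days.
May 7, 2271 → May 7, 2272: 366 days (Feb 29, 2272 is in that span).
May 7, 2272 → Jun 7, 2272: 31 days (May has 31).
Jun 7, 2272 → Jul 7, 2272: 30 days (June has 30).
Jul 7, 2272 → Aug 7, 2272: 31 days (July has 31).
Aug 7, 2272 → Sep 7, 2272: 31 days (August has 31).
Sep 7, 2272 → Oct 7, 2272: 30 days (September has 30).
Oct 7, 2272 → Nov 7, 2272: 31 days (October has 31).
Nov 7, 2272 → Dec 7, 2272: 30 days (November has 30).
Dec 7, 2272 → Jan 7, 2273: 31 days (December has 31).
Jan 7, 2273 → Jan 30, 2273: 23 days.
Total: 7939 days.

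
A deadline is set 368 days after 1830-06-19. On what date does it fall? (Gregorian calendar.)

June 22, 1831

Jun has 30 days: +12 → Jul 1, 1830 (356 left).
Jul has 31 days: +31 → Aug 1, 1830 (325 left).
Aug has 31 days: +31 → Sep 1, 1830 (294 left).
Sep has 30 days: +30 → Oct 1, 1830 (264 left).
Oct has 31 days: +31 → Nov 1, 1830 (233 left).
Nov has 30 days: +30 → Dec 1, 1830 (203 left).
Dec has 31 days: +31 → Jan 1, 1831 (172 left).
Jan has 31 days: +31 → Feb 1, 1831 (141 left).
Feb has 28 days: +28 → Mar 1, 1831 (113 left).
Mar has 31 days: +31 → Apr 1, 1831 (82 left).
Apr has 30 days: +30 → May 1, 1831 (52 left).
May has 31 days: +31 → Jun 1, 1831 (21 left).
+21 → Jun 22, 1831.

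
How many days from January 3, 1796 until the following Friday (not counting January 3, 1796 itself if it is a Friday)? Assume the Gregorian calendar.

5

Jan 3, 1796 is a Sunday.
From Sunday to the next Friday is 5 days.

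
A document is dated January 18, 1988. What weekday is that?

Monday

January 1, 1988 is a Friday.
Jan 1, 1988 → Jan 18, 1988: 17 days.
Total: 17 days.
17 mod 7 = 3, so Friday + 3 = Monday.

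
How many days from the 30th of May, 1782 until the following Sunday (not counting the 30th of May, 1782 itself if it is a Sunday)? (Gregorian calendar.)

3

May 30, 1782 is a Thursday.
From Thursday to the next Sunday is 3 days.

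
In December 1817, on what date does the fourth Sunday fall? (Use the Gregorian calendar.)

December 1, 1817 is a Monday.
The first Sunday is therefore December 7 (6 days later).
The fourth Sunday is 7 + 3×7 = December 28.

December 28, 1817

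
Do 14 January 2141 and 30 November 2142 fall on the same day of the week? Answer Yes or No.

No

From Jan 14, 2141 to Nov 30, 2142 is 685 days.
685 mod 7 = 6, so they are different weekdays.
(Jan 14, 2141 is a Saturday; Nov 30, 2142 is a Friday.)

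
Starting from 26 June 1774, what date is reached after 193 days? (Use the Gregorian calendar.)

Jun has 30 days: +5 → Jul 1, 1774 (188 left).
Jul has 31 days: +31 → Aug 1, 1774 (157 left).
Aug has 31 days: +31 → Sep 1, 1774 (126 left).
Sep has 30 days: +30 → Oct 1, 1774 (96 left).
Oct has 31 days: +31 → Nov 1, 1774 (65 left).
Nov has 30 days: +30 → Dec 1, 1774 (35 left).
Dec has 31 days: +31 → Jan 1, 1775 (4 left).
+4 → Jan 5, 1775.

January 5, 1775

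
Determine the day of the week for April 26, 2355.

Doomsday rule: the anchor day for the 2300s is Wednesday. For year 55: 55÷12 = 4 r 7, and 7÷4 = 1, so 4+7+1 = 12.
Wednesday + 12 ≡ Monday — that's 2355's doomsday.
In April the doomsday date is Apr 4.
Apr 26 is 22 days after Apr 4; 22 mod 7 = 1, so Monday + 1 = Tuesday.

Tuesday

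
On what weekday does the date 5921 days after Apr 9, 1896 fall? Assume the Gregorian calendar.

Apr 9, 1896 is a Thursday.
5921 mod 7 = 6, so 5921 days after a Thursday is Thursday + 6 = Wednesday.

Wednesday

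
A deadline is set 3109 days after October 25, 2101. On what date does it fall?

April 30, 2110

+365 (one year) → Oct 25, 2102 (2744 left).
+365 (one year) → Oct 25, 2103 (2379 left).
+366 (one year; includes Feb 29, 2104) → Oct 25, 2104 (2013 left).
+365 (one year) → Oct 25, 2105 (1648 left).
+365 (one year) → Oct 25, 2106 (1283 left).
+365 (one year) → Oct 25, 2107 (918 left).
+366 (one year; includes Feb 29, 2108) → Oct 25, 2108 (552 left).
+365 (one year) → Oct 25, 2109 (187 left).
Oct has 31 days: +7 → Nov 1, 2109 (180 left).
Nov has 30 days: +30 → Dec 1, 2109 (150 left).
Dec has 31 days: +31 → Jan 1, 2110 (119 left).
Jan has 31 days: +31 → Feb 1, 2110 (88 left).
Feb has 28 days: +28 → Mar 1, 2110 (60 left).
Mar has 31 days: +31 → Apr 1, 2110 (29 left).
+29 → Apr 30, 2110.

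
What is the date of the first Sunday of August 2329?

August 4, 2329

August 1, 2329 is a Thursday.
The first Sunday is therefore August 4 (3 days later).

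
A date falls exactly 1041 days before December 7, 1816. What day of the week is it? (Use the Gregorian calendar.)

First find the weekday of Dec 7, 1816. Doomsday rule: the anchor day for the 1800s is Friday. For year 16: 16÷12 = 1 r 4, and 4÷4 = 1, so 1+4+1 = 6.
Friday + 6 ≡ Thursday — that's 1816's doomsday.
In December the doomsday date is Dec 12.
Dec 7 is 5 days before Dec 12; 5 mod 7 = 5, so Thursday − 5 = Saturday.
1041 mod 7 = 5, so 1041 days before a Saturday is Saturday − 5 = Monday.

Monday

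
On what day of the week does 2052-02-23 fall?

Friday

January 1, 2052 is a Monday.
Jan 1, 2052 → Feb 1, 2052: 31 days (January has 31).
Feb 1, 2052 → Feb 23, 2052: 22 days.
Total: 53 days.
53 mod 7 = 4, so Monday + 4 = Friday.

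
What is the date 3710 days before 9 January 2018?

November 13, 2007

−365 (one year) → Jan 9, 2017 (3345 left).
−366 (one year; includes Feb 29, 2016) → Jan 9, 2016 (2979 left).
−365 (one year) → Jan 9, 2015 (2614 left).
−365 (one year) → Jan 9, 2014 (2249 left).
−365 (one year) → Jan 9, 2013 (1884 left).
−366 (one year; includes Feb 29, 2012) → Jan 9, 2012 (1518 left).
−365 (one year) → Jan 9, 2011 (1153 left).
−365 (one year) → Jan 9, 2010 (788 left).
−365 (one year) → Jan 9, 2009 (423 left).
−366 (one year; includes Feb 29, 2008) → Jan 9, 2008 (57 left).
−9 → Dec 31, 2007 (end of Dec, 31 days; 48 left).
−31 → Nov 30, 2007 (end of Nov, 30 days; 17 left).
−17 → Nov 13, 2007.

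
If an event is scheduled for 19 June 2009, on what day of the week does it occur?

Doomsday rule: the anchor day for the 2000s is Tuesday. For year 09: 9÷12 = 0 r 9, and 9÷4 = 2, so 0+9+2 = 11.
Tuesday + 11 ≡ Saturday — that's 2009's doomsday.
In June the doomsday date is Jun 6.
Jun 19 is 13 days after Jun 6; 13 mod 7 = 6, so Saturday + 6 = Friday.

Friday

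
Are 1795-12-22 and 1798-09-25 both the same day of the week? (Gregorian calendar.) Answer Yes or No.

From Dec 22, 1795 to Sep 25, 1798 is 1008 days.
1008 mod 7 = 0, so they are the same weekday.
(Dec 22, 1795 is a Tuesday; Sep 25, 1798 is a Tuesday.)

Yes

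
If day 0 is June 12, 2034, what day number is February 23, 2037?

987

Jun 12, 2034 → Jun 12, 2035: 365 days.
Jun 12, 2035 → Jun 12, 2036: 366 days (Feb 29, 2036 is in that span).
Jun 12, 2036 → Jul 12, 2036: 30 days (June has 30).
Jul 12, 2036 → Aug 12, 2036: 31 days (July has 31).
Aug 12, 2036 → Sep 12, 2036: 31 days (August has 31).
Sep 12, 2036 → Oct 12, 2036: 30 days (September has 30).
Oct 12, 2036 → Nov 12, 2036: 31 days (October has 31).
Nov 12, 2036 → Dec 12, 2036: 30 days (November has 30).
Dec 12, 2036 → Jan 12, 2037: 31 days (December has 31).
Jan 12, 2037 → Feb 12, 2037: 31 days (January has 31).
Feb 12, 2037 → Feb 23, 2037: 11 days.
Total: 987 days.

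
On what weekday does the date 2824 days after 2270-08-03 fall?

First find the weekday of Aug 3, 2270. Doomsday rule: the anchor day for the 2200s is Friday. For year 70: 70÷12 = 5 r 10, and 10÷4 = 2, so 5+10+2 = 17.
Friday + 17 ≡ Monday — that's 2270's doomsday.
In August the doomsday date is Aug 8.
Aug 3 is 5 days before Aug 8; 5 mod 7 = 5, so Monday − 5 = Wednesday.
2824 mod 7 = 3, so 2824 days after a Wednesday is Wednesday + 3 = Saturday.

Saturday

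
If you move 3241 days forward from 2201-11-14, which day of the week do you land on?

Saturday

First find the weekday of Nov 14, 2201. Doomsday rule: the anchor day for the 2200s is Friday. For year 01: 1÷12 = 0 r 1, and 1÷4 = 0, so 0+1+0 = 1.
Friday + 1 ≡ Saturday — that's 2201's doomsday.
In November the doomsday date is Nov 7.
Nov 14 is 7 days after Nov 7; 7 mod 7 = 0, so Saturday + 0 = Saturday.
3241 mod 7 = 0, so 3241 days after a Saturday is Saturday + 0 = Saturday.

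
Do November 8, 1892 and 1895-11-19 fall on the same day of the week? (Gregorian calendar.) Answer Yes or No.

Yes

From Nov 8, 1892 to Nov 19, 1895 is 1106 days.
1106 mod 7 = 0, so they are the same weekday.
(Nov 8, 1892 is a Tuesday; Nov 19, 1895 is a Tuesday.)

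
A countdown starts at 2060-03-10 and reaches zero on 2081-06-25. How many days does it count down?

Mar 10, 2060 → Mar 10, 2061: 365 days.
Mar 10, 2061 → Mar 10, 2062: 365 days.
Mar 10, 2062 → Mar 10, 2063: 365 days.
Mar 10, 2063 → Mar 10, 2064: 366 days (Feb 29, 2064 is in that span).
Mar 10, 2064 → Mar 10, 2065: 365 days.
Mar 10, 2065 → Mar 10, 2066: 365 days.
Mar 10, 2066 → Mar 10, 2067: 365 days.
Mar 10, 2067 → Mar 10, 2068: 366 days (Feb 29, 2068 is in that span).
Mar 10, 2068 → Mar 10, 2069: 365 days.
Mar 10, 2069 → Mar 10, 2070: 365 days.
Mar 10, 2070 → Mar 10, 2071: 365 days.
Mar 10, 2071 → Mar 10, 2072: 366 days (Feb 29, 2072 is in that span).
Mar 10, 2072 → Mar 10, 2073: 365 days.
Mar 10, 2073 → Mar 10, 2074: 365 days.
Mar 10, 2074 → Mar 10, 2075: 365 days.
Mar 10, 2075 → Mar 10, 2076: 366 days (Feb 29, 2076 is in that span).
Mar 10, 2076 → Mar 10, 2077: 365 days.
Mar 10, 2077 → Mar 10, 2078: 365 days.
Mar 10, 2078 → Mar 10, 2079: 365 days.
Mar 10, 2079 → Mar 10, 2080: 366 days (Feb 29, 2080 is in that span).
Mar 10, 2080 → Mar 10, 2081: 365 days.
Mar 10, 2081 → Apr 10, 2081: 31 days (March has 31).
Apr 10, 2081 → May 10, 2081: 30 days (April has 30).
May 10, 2081 → Jun 10, 2081: 31 days (May has 31).
Jun 10, 2081 → Jun 25, 2081: 15 days.
Total: 7777 days.

7777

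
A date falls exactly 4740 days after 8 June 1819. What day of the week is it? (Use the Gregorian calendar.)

Jun 8, 1819 is a Tuesday.
4740 mod 7 = 1, so 4740 days after a Tuesday is Tuesday + 1 = Wednesday.

Wednesday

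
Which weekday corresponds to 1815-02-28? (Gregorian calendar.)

Tuesday

Doomsday rule: the anchor day for the 1800s is Friday. For year 15: 15÷12 = 1 r 3, and 3÷4 = 0, so 1+3+0 = 4.
Friday + 4 ≡ Tuesday — that's 1815's doomsday.
In February the doomsday date is Feb 28 (1815 is not a leap year).
Feb 28 is the doomsday itself: Tuesday.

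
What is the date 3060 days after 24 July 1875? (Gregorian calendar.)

+366 (one year; includes Feb 29, 1876) → Jul 24, 1876 (2694 left).
+365 (one year) → Jul 24, 1877 (2329 left).
+365 (one year) → Jul 24, 1878 (1964 left).
+365 (one year) → Jul 24, 1879 (1599 left).
+366 (one year; includes Feb 29, 1880) → Jul 24, 1880 (1233 left).
+365 (one year) → Jul 24, 1881 (868 left).
+365 (one year) → Jul 24, 1882 (503 left).
+365 (one year) → Jul 24, 1883 (138 left).
Jul has 31 days: +8 → Aug 1, 1883 (130 left).
Aug has 31 days: +31 → Sep 1, 1883 (99 left).
Sep has 30 days: +30 → Oct 1, 1883 (69 left).
Oct has 31 days: +31 → Nov 1, 1883 (38 left).
Nov has 30 days: +30 → Dec 1, 1883 (8 left).
+8 → Dec 9, 1883.

December 9, 1883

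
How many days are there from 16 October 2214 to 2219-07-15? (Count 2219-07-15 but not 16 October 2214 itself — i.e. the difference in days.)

Oct 16, 2214 → Oct 16, 2215: 365 days.
Oct 16, 2215 → Oct 16, 2216: 366 days (Feb 29, 2216 is in that span).
Oct 16, 2216 → Oct 16, 2217: 365 days.
Oct 16, 2217 → Oct 16, 2218: 365 days.
Oct 16, 2218 → Nov 16, 2218: 31 days (October has 31).
Nov 16, 2218 → Dec 16, 2218: 30 days (November has 30).
Dec 16, 2218 → Jan 16, 2219: 31 days (December has 31).
Jan 16, 2219 → Feb 16, 2219: 31 days (January has 31).
Feb 16, 2219 → Mar 16, 2219: 28 days (February has 28).
Mar 16, 2219 → Apr 16, 2219: 31 days (March has 31).
Apr 16, 2219 → May 16, 2219: 30 days (April has 30).
May 16, 2219 → Jun 16, 2219: 31 days (May has 31).
Jun 16, 2219 → Jul 15, 2219: 29 days.
Total: 1733 days.

1733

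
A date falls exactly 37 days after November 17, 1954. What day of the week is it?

First find the weekday of Nov 17, 1954. Doomsday rule: the anchor day for the 1900s is Wednesday. For year 54: 54÷12 = 4 r 6, and 6÷4 = 1, so 4+6+1 = 11.
Wednesday + 11 ≡ Sunday — that's 1954's doomsday.
In November the doomsday date is Nov 7.
Nov 17 is 10 days after Nov 7; 10 mod 7 = 3, so Sunday + 3 = Wednesday.
37 mod 7 = 2, so 37 days after a Wednesday is Wednesday + 2 = Friday.

Friday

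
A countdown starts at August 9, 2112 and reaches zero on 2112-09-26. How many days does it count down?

48

Aug 9, 2112 → Sep 9, 2112: 31 days (August has 31).
Sep 9, 2112 → Sep 26, 2112: 17 days.
Total: 48 days.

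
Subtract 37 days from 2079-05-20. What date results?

April 13, 2079

−20 → Apr 30, 2079 (end of Apr, 30 days; 17 left).
−17 → Apr 13, 2079.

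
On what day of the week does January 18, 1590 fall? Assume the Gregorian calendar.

Thursday

Doomsday rule: the anchor day for the 1500s is Wednesday. For year 90: 90÷12 = 7 r 6, and 6÷4 = 1, so 7+6+1 = 14.
Wednesday + 14 ≡ Wednesday — that's 1590's doomsday.
In January the doomsday date is Jan 3 (1590 is not a leap year).
Jan 18 is 15 days after Jan 3; 15 mod 7 = 1, so Wednesday + 1 = Thursday.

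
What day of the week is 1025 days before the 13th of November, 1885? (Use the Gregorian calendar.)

Tuesday

First find the weekday of Nov 13, 1885. Doomsday rule: the anchor day for the 1800s is Friday. For year 85: 85÷12 = 7 r 1, and 1÷4 = 0, so 7+1+0 = 8.
Friday + 8 ≡ Saturday — that's 1885's doomsday.
In November the doomsday date is Nov 7.
Nov 13 is 6 days after Nov 7; 6 mod 7 = 6, so Saturday + 6 = Friday.
1025 mod 7 = 3, so 1025 days before a Friday is Friday − 3 = Tuesday.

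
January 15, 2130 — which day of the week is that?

Sunday

Doomsday rule: the anchor day for the 2100s is Sunday. For year 30: 30÷12 = 2 r 6, and 6÷4 = 1, so 2+6+1 = 9.
Sunday + 9 ≡ Tuesday — that's 2130's doomsday.
In January the doomsday date is Jan 3 (2130 is not a leap year).
Jan 15 is 12 days after Jan 3; 12 mod 7 = 5, so Tuesday + 5 = Sunday.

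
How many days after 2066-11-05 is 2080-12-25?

Nov 5, 2066 → Nov 5, 2067: 365 days.
Nov 5, 2067 → Nov 5, 2068: 366 days (Feb 29, 2068 is in that span).
Nov 5, 2068 → Nov 5, 2069: 365 days.
Nov 5, 2069 → Nov 5, 2070: 365 days.
Nov 5, 2070 → Nov 5, 2071: 365 days.
Nov 5, 2071 → Nov 5, 2072: 366 days (Feb 29, 2072 is in that span).
Nov 5, 2072 → Nov 5, 2073: 365 days.
Nov 5, 2073 → Nov 5, 2074: 365 days.
Nov 5, 2074 → Nov 5, 2075: 365 days.
Nov 5, 2075 → Nov 5, 2076: 366 days (Feb 29, 2076 is in that span).
Nov 5, 2076 → Nov 5, 2077: 365 days.
Nov 5, 2077 → Nov 5, 2078: 365 days.
Nov 5, 2078 → Nov 5, 2079: 365 days.
Nov 5, 2079 → Nov 5, 2080: 366 days (Feb 29, 2080 is in that span).
Nov 5, 2080 → Dec 5, 2080: 30 days (November has 30).
Dec 5, 2080 → Dec 25, 2080: 20 days.
Total: 5164 days.

5164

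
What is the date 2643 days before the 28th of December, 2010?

October 3, 2003

−365 (one year) → Dec 28, 2009 (2278 left).
−365 (one year) → Dec 28, 2008 (1913 left).
−366 (one year; includes Feb 29, 2008) → Dec 28, 2007 (1547 left).
−365 (one year) → Dec 28, 2006 (1182 left).
−365 (one year) → Dec 28, 2005 (817 left).
−365 (one year) → Dec 28, 2004 (452 left).
−366 (one year; includes Feb 29, 2004) → Dec 28, 2003 (86 left).
−28 → Nov 30, 2003 (end of Nov, 30 days; 58 left).
−30 → Oct 31, 2003 (end of Oct, 31 days; 28 left).
−28 → Oct 3, 2003.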